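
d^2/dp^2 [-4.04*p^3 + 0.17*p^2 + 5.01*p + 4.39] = 0.34 - 24.24*p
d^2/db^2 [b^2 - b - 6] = 2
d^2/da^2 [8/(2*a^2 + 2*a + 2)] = 8*(-a^2 - a + (2*a + 1)^2 - 1)/(a^2 + a + 1)^3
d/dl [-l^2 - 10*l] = -2*l - 10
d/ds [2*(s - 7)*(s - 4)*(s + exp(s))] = 2*(s - 7)*(s - 4)*(exp(s) + 1) + 2*(s - 7)*(s + exp(s)) + 2*(s - 4)*(s + exp(s))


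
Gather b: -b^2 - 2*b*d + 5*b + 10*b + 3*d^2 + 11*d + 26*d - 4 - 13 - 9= -b^2 + b*(15 - 2*d) + 3*d^2 + 37*d - 26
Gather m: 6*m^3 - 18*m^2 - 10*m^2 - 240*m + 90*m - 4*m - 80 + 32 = 6*m^3 - 28*m^2 - 154*m - 48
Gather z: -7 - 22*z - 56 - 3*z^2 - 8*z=-3*z^2 - 30*z - 63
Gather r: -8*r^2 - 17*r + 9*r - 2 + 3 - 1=-8*r^2 - 8*r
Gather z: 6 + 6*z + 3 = 6*z + 9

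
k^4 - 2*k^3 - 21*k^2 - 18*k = k*(k - 6)*(k + 1)*(k + 3)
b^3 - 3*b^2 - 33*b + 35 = (b - 7)*(b - 1)*(b + 5)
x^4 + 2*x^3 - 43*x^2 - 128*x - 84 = (x - 7)*(x + 1)*(x + 2)*(x + 6)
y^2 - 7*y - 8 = (y - 8)*(y + 1)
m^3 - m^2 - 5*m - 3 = (m - 3)*(m + 1)^2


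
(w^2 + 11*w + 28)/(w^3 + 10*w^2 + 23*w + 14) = (w + 4)/(w^2 + 3*w + 2)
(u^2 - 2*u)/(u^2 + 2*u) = (u - 2)/(u + 2)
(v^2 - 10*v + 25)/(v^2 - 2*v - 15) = (v - 5)/(v + 3)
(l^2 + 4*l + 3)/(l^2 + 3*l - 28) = (l^2 + 4*l + 3)/(l^2 + 3*l - 28)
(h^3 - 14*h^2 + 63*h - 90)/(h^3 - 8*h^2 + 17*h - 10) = (h^2 - 9*h + 18)/(h^2 - 3*h + 2)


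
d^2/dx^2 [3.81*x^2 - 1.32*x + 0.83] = 7.62000000000000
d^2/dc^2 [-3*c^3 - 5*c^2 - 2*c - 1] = -18*c - 10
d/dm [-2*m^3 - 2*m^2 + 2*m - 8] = -6*m^2 - 4*m + 2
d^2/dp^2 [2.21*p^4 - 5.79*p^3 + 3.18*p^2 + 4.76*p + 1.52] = 26.52*p^2 - 34.74*p + 6.36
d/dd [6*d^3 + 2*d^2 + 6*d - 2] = 18*d^2 + 4*d + 6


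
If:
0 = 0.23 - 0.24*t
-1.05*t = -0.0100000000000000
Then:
No Solution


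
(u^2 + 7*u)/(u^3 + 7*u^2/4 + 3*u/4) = 4*(u + 7)/(4*u^2 + 7*u + 3)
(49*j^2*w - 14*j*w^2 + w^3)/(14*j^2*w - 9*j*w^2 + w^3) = (-7*j + w)/(-2*j + w)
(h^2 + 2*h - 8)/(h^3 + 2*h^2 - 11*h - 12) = (h - 2)/(h^2 - 2*h - 3)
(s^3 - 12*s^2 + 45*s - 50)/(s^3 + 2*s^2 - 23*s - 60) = (s^2 - 7*s + 10)/(s^2 + 7*s + 12)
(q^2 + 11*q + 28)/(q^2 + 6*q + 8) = (q + 7)/(q + 2)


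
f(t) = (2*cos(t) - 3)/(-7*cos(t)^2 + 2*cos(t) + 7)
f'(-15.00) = 18.79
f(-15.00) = -3.14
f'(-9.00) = 71.80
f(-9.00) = 7.61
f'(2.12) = -2.38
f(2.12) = -1.00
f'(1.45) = -0.29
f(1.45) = -0.39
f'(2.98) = -3.76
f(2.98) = 2.77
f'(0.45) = 0.29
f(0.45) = -0.38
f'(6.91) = 0.17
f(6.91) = -0.34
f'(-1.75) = 0.67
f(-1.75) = -0.52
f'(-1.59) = 0.43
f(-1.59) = -0.44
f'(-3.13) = 0.22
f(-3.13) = 2.50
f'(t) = (-14*sin(t)*cos(t) + 2*sin(t))*(2*cos(t) - 3)/(-7*cos(t)^2 + 2*cos(t) + 7)^2 - 2*sin(t)/(-7*cos(t)^2 + 2*cos(t) + 7)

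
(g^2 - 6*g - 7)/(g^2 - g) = (g^2 - 6*g - 7)/(g*(g - 1))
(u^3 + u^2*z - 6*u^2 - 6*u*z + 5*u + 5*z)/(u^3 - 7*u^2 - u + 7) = (u^2 + u*z - 5*u - 5*z)/(u^2 - 6*u - 7)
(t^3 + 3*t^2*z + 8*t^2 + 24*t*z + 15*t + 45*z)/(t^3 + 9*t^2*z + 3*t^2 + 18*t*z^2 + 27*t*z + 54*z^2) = (t + 5)/(t + 6*z)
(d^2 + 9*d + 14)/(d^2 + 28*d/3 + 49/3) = 3*(d + 2)/(3*d + 7)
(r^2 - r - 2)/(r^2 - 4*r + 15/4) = 4*(r^2 - r - 2)/(4*r^2 - 16*r + 15)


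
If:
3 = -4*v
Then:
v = -3/4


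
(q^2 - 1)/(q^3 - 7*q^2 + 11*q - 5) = (q + 1)/(q^2 - 6*q + 5)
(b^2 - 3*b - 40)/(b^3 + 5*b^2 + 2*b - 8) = (b^2 - 3*b - 40)/(b^3 + 5*b^2 + 2*b - 8)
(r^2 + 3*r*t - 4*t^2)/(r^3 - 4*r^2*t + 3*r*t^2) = (r + 4*t)/(r*(r - 3*t))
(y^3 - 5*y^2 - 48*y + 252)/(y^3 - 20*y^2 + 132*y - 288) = (y + 7)/(y - 8)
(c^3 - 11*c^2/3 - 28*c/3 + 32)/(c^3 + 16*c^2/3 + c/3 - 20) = (3*c^2 - 20*c + 32)/(3*c^2 + 7*c - 20)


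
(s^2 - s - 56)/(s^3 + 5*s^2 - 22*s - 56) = (s - 8)/(s^2 - 2*s - 8)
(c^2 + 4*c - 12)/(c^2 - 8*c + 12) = (c + 6)/(c - 6)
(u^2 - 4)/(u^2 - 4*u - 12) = (u - 2)/(u - 6)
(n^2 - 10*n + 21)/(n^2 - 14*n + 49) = (n - 3)/(n - 7)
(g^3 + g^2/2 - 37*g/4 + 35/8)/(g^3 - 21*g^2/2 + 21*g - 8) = (g^2 + g - 35/4)/(g^2 - 10*g + 16)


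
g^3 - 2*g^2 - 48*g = g*(g - 8)*(g + 6)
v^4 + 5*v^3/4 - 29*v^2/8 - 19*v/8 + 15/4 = (v - 5/4)*(v - 1)*(v + 3/2)*(v + 2)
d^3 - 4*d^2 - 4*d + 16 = (d - 4)*(d - 2)*(d + 2)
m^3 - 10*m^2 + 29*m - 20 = (m - 5)*(m - 4)*(m - 1)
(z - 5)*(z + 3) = z^2 - 2*z - 15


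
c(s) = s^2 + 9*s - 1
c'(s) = 2*s + 9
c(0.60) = 4.76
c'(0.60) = 10.20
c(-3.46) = -20.17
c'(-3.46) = 2.08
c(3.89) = 49.14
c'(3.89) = 16.78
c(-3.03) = -19.09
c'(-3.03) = 2.94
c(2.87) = 33.07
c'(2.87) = 14.74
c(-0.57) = -5.81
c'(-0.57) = 7.86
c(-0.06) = -1.54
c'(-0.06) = 8.88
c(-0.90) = -8.29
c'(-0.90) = 7.20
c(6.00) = 89.00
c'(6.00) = 21.00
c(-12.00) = 35.00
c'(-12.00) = -15.00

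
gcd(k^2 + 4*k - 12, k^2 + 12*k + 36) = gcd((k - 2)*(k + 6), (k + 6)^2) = k + 6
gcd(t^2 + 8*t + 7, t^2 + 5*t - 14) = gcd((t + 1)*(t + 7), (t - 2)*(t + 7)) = t + 7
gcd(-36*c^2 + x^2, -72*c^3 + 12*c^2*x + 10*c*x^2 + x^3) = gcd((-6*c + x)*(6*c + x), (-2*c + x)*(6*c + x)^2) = 6*c + x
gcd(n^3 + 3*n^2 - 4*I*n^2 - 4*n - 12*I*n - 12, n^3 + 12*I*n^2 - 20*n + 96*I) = n - 2*I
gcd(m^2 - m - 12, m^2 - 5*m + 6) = 1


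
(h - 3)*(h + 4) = h^2 + h - 12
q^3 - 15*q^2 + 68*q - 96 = (q - 8)*(q - 4)*(q - 3)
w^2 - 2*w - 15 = (w - 5)*(w + 3)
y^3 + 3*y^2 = y^2*(y + 3)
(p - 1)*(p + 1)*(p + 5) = p^3 + 5*p^2 - p - 5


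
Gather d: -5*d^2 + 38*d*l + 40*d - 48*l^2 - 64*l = -5*d^2 + d*(38*l + 40) - 48*l^2 - 64*l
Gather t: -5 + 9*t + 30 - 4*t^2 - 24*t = -4*t^2 - 15*t + 25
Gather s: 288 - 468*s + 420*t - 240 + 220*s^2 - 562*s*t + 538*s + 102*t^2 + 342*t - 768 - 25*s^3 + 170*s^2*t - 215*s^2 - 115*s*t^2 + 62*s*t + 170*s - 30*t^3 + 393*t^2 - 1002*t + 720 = -25*s^3 + s^2*(170*t + 5) + s*(-115*t^2 - 500*t + 240) - 30*t^3 + 495*t^2 - 240*t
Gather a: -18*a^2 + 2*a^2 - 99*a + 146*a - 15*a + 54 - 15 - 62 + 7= -16*a^2 + 32*a - 16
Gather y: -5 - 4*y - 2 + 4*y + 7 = 0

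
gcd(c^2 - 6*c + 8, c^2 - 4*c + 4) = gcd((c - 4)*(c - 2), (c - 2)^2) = c - 2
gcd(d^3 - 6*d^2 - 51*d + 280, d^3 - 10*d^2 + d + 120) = d^2 - 13*d + 40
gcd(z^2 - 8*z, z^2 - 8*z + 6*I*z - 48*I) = z - 8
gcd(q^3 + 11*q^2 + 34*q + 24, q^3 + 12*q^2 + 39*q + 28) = q^2 + 5*q + 4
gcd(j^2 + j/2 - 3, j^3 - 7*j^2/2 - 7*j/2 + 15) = j + 2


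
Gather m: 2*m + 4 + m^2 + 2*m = m^2 + 4*m + 4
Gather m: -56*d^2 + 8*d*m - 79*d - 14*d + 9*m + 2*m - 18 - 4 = -56*d^2 - 93*d + m*(8*d + 11) - 22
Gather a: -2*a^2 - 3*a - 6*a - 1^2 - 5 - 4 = -2*a^2 - 9*a - 10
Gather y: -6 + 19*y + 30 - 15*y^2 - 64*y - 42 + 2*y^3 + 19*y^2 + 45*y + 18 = 2*y^3 + 4*y^2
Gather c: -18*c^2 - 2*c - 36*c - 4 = -18*c^2 - 38*c - 4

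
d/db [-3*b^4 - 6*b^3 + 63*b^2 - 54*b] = -12*b^3 - 18*b^2 + 126*b - 54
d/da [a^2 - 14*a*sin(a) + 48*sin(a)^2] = -14*a*cos(a) + 2*a - 14*sin(a) + 48*sin(2*a)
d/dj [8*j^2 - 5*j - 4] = 16*j - 5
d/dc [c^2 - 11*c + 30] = 2*c - 11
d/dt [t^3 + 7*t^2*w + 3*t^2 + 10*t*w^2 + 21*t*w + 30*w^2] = 3*t^2 + 14*t*w + 6*t + 10*w^2 + 21*w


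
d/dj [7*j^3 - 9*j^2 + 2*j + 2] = 21*j^2 - 18*j + 2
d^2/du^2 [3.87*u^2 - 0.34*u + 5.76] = 7.74000000000000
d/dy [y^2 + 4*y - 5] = 2*y + 4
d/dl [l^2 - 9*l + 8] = 2*l - 9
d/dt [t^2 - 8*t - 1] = 2*t - 8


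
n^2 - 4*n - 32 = (n - 8)*(n + 4)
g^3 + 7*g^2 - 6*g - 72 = (g - 3)*(g + 4)*(g + 6)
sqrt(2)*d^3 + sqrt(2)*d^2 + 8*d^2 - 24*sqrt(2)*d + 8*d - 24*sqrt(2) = (d - 2*sqrt(2))*(d + 6*sqrt(2))*(sqrt(2)*d + sqrt(2))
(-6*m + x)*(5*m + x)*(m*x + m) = -30*m^3*x - 30*m^3 - m^2*x^2 - m^2*x + m*x^3 + m*x^2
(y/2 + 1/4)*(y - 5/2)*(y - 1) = y^3/2 - 3*y^2/2 + 3*y/8 + 5/8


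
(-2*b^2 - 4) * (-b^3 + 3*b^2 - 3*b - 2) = 2*b^5 - 6*b^4 + 10*b^3 - 8*b^2 + 12*b + 8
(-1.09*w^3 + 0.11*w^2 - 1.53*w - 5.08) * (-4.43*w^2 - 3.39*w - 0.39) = 4.8287*w^5 + 3.2078*w^4 + 6.8301*w^3 + 27.6482*w^2 + 17.8179*w + 1.9812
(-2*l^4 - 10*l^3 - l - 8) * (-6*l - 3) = 12*l^5 + 66*l^4 + 30*l^3 + 6*l^2 + 51*l + 24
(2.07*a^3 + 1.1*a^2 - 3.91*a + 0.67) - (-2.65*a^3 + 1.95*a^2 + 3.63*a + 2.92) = 4.72*a^3 - 0.85*a^2 - 7.54*a - 2.25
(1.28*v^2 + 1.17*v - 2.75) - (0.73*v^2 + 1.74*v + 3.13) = 0.55*v^2 - 0.57*v - 5.88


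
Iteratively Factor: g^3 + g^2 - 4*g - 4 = (g - 2)*(g^2 + 3*g + 2) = (g - 2)*(g + 1)*(g + 2)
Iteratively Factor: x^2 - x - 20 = (x - 5)*(x + 4)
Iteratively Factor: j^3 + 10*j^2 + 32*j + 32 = (j + 4)*(j^2 + 6*j + 8) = (j + 4)^2*(j + 2)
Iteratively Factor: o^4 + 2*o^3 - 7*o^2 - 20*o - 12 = (o + 2)*(o^3 - 7*o - 6) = (o + 1)*(o + 2)*(o^2 - o - 6) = (o - 3)*(o + 1)*(o + 2)*(o + 2)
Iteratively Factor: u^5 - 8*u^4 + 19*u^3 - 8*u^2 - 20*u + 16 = (u + 1)*(u^4 - 9*u^3 + 28*u^2 - 36*u + 16) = (u - 1)*(u + 1)*(u^3 - 8*u^2 + 20*u - 16) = (u - 2)*(u - 1)*(u + 1)*(u^2 - 6*u + 8) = (u - 2)^2*(u - 1)*(u + 1)*(u - 4)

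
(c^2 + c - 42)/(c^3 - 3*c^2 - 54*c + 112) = (c - 6)/(c^2 - 10*c + 16)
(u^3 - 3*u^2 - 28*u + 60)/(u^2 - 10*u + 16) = (u^2 - u - 30)/(u - 8)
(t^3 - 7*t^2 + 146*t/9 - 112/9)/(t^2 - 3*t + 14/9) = (3*t^2 - 14*t + 16)/(3*t - 2)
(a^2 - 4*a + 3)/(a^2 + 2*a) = (a^2 - 4*a + 3)/(a*(a + 2))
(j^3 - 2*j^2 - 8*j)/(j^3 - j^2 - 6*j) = (j - 4)/(j - 3)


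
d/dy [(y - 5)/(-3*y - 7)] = -22/(3*y + 7)^2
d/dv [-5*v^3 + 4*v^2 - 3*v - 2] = -15*v^2 + 8*v - 3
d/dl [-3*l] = -3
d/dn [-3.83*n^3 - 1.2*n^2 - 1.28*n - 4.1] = -11.49*n^2 - 2.4*n - 1.28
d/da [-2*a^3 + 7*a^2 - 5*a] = -6*a^2 + 14*a - 5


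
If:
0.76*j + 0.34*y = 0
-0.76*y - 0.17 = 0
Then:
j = 0.10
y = -0.22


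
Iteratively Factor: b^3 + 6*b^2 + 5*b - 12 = (b + 4)*(b^2 + 2*b - 3) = (b + 3)*(b + 4)*(b - 1)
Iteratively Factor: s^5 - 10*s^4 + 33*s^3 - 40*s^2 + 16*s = (s - 1)*(s^4 - 9*s^3 + 24*s^2 - 16*s) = (s - 1)^2*(s^3 - 8*s^2 + 16*s) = (s - 4)*(s - 1)^2*(s^2 - 4*s) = s*(s - 4)*(s - 1)^2*(s - 4)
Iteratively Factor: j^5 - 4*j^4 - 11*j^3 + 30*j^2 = (j - 2)*(j^4 - 2*j^3 - 15*j^2) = j*(j - 2)*(j^3 - 2*j^2 - 15*j) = j*(j - 5)*(j - 2)*(j^2 + 3*j) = j^2*(j - 5)*(j - 2)*(j + 3)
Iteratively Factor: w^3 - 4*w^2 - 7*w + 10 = (w + 2)*(w^2 - 6*w + 5) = (w - 1)*(w + 2)*(w - 5)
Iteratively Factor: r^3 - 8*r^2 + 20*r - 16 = (r - 2)*(r^2 - 6*r + 8) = (r - 4)*(r - 2)*(r - 2)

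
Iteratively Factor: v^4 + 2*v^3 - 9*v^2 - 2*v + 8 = (v + 1)*(v^3 + v^2 - 10*v + 8) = (v - 2)*(v + 1)*(v^2 + 3*v - 4) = (v - 2)*(v + 1)*(v + 4)*(v - 1)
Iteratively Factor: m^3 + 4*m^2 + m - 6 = (m + 3)*(m^2 + m - 2) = (m + 2)*(m + 3)*(m - 1)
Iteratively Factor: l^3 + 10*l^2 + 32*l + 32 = (l + 4)*(l^2 + 6*l + 8) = (l + 4)^2*(l + 2)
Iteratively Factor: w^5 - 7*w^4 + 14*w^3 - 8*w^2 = (w)*(w^4 - 7*w^3 + 14*w^2 - 8*w) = w*(w - 2)*(w^3 - 5*w^2 + 4*w) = w*(w - 2)*(w - 1)*(w^2 - 4*w) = w*(w - 4)*(w - 2)*(w - 1)*(w)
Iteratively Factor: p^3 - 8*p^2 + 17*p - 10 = (p - 1)*(p^2 - 7*p + 10) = (p - 2)*(p - 1)*(p - 5)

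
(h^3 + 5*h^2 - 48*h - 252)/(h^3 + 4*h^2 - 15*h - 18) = (h^2 - h - 42)/(h^2 - 2*h - 3)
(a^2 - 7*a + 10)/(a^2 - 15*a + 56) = (a^2 - 7*a + 10)/(a^2 - 15*a + 56)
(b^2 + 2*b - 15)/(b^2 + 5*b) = (b - 3)/b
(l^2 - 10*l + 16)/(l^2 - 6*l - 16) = (l - 2)/(l + 2)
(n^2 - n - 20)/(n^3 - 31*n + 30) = (n + 4)/(n^2 + 5*n - 6)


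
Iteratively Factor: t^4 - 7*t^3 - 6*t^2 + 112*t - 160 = (t - 2)*(t^3 - 5*t^2 - 16*t + 80) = (t - 5)*(t - 2)*(t^2 - 16) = (t - 5)*(t - 2)*(t + 4)*(t - 4)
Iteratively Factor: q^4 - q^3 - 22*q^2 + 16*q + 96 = (q + 2)*(q^3 - 3*q^2 - 16*q + 48) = (q - 3)*(q + 2)*(q^2 - 16) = (q - 4)*(q - 3)*(q + 2)*(q + 4)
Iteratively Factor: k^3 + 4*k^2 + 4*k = (k + 2)*(k^2 + 2*k) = k*(k + 2)*(k + 2)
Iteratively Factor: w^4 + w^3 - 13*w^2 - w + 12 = (w - 3)*(w^3 + 4*w^2 - w - 4) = (w - 3)*(w + 4)*(w^2 - 1) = (w - 3)*(w + 1)*(w + 4)*(w - 1)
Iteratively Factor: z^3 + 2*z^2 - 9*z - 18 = (z - 3)*(z^2 + 5*z + 6) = (z - 3)*(z + 2)*(z + 3)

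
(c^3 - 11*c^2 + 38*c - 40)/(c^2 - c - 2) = (c^2 - 9*c + 20)/(c + 1)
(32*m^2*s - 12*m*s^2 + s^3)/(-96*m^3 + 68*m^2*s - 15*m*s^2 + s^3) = s/(-3*m + s)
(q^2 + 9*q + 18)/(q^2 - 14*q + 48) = (q^2 + 9*q + 18)/(q^2 - 14*q + 48)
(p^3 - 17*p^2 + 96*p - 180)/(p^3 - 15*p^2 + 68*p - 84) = (p^2 - 11*p + 30)/(p^2 - 9*p + 14)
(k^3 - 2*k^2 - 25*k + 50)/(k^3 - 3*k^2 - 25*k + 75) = (k - 2)/(k - 3)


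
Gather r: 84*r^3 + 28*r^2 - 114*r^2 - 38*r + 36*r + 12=84*r^3 - 86*r^2 - 2*r + 12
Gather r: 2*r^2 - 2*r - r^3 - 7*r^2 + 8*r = -r^3 - 5*r^2 + 6*r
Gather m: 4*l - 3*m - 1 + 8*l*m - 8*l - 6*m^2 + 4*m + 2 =-4*l - 6*m^2 + m*(8*l + 1) + 1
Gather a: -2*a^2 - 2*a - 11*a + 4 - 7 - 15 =-2*a^2 - 13*a - 18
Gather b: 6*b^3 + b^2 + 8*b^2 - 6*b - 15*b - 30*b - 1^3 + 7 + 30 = 6*b^3 + 9*b^2 - 51*b + 36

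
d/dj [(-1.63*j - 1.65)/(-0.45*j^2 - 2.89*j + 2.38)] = (0.7335*j^2 + 4.7107*j - (0.9*j + 2.89)*(1.63*j + 1.65) - 3.8794)/(0.45*j^2 + 2.89*j - 2.38)^2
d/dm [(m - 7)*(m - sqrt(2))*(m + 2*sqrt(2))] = 3*m^2 - 14*m + 2*sqrt(2)*m - 7*sqrt(2) - 4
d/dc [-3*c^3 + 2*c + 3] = 2 - 9*c^2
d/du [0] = 0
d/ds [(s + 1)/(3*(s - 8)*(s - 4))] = (-s^2 - 2*s + 44)/(3*(s^4 - 24*s^3 + 208*s^2 - 768*s + 1024))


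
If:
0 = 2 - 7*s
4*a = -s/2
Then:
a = -1/28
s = 2/7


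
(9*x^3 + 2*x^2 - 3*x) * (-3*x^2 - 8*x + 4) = -27*x^5 - 78*x^4 + 29*x^3 + 32*x^2 - 12*x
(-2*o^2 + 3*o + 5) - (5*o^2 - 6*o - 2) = -7*o^2 + 9*o + 7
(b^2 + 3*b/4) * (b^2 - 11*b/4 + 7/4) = b^4 - 2*b^3 - 5*b^2/16 + 21*b/16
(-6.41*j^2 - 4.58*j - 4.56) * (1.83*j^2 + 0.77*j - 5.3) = -11.7303*j^4 - 13.3171*j^3 + 22.1016*j^2 + 20.7628*j + 24.168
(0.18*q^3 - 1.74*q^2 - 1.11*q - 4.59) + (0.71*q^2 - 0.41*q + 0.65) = 0.18*q^3 - 1.03*q^2 - 1.52*q - 3.94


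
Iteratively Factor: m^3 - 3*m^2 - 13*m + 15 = (m - 1)*(m^2 - 2*m - 15) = (m - 5)*(m - 1)*(m + 3)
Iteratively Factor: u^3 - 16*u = (u + 4)*(u^2 - 4*u) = u*(u + 4)*(u - 4)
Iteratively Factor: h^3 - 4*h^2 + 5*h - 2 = (h - 2)*(h^2 - 2*h + 1) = (h - 2)*(h - 1)*(h - 1)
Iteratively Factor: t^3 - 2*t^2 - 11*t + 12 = (t + 3)*(t^2 - 5*t + 4) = (t - 4)*(t + 3)*(t - 1)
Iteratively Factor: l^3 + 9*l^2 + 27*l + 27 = (l + 3)*(l^2 + 6*l + 9) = (l + 3)^2*(l + 3)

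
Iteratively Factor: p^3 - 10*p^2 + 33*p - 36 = (p - 3)*(p^2 - 7*p + 12) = (p - 4)*(p - 3)*(p - 3)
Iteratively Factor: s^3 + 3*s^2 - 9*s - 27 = (s + 3)*(s^2 - 9) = (s + 3)^2*(s - 3)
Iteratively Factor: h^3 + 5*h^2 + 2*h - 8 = (h + 4)*(h^2 + h - 2) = (h - 1)*(h + 4)*(h + 2)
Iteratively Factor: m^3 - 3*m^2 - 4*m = (m)*(m^2 - 3*m - 4) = m*(m + 1)*(m - 4)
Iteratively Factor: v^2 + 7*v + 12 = (v + 4)*(v + 3)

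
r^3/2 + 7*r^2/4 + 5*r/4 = r*(r/2 + 1/2)*(r + 5/2)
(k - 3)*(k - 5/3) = k^2 - 14*k/3 + 5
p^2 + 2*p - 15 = (p - 3)*(p + 5)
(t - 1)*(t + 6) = t^2 + 5*t - 6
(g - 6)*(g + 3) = g^2 - 3*g - 18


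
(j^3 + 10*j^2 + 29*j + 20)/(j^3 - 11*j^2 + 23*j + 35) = (j^2 + 9*j + 20)/(j^2 - 12*j + 35)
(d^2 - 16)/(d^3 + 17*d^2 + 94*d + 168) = (d - 4)/(d^2 + 13*d + 42)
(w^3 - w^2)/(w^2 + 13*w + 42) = w^2*(w - 1)/(w^2 + 13*w + 42)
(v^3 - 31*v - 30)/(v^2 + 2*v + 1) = (v^2 - v - 30)/(v + 1)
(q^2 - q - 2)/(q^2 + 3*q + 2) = (q - 2)/(q + 2)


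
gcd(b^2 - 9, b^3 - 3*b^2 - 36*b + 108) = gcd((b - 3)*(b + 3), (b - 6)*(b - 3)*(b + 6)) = b - 3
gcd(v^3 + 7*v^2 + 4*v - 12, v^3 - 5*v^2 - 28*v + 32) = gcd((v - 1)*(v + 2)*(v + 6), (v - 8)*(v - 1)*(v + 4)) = v - 1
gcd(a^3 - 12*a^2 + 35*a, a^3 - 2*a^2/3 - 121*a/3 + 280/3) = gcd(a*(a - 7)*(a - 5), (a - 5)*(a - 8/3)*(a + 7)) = a - 5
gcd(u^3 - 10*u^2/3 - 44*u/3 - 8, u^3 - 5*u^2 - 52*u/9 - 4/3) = u^2 - 16*u/3 - 4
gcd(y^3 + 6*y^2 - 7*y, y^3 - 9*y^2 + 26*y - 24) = 1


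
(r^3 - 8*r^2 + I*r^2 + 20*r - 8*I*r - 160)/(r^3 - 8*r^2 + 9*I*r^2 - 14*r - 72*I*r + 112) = (r^2 + I*r + 20)/(r^2 + 9*I*r - 14)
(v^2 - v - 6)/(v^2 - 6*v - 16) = (v - 3)/(v - 8)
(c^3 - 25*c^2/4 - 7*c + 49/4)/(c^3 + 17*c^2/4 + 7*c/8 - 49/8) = 2*(c - 7)/(2*c + 7)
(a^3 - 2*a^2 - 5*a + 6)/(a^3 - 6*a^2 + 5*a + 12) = (a^2 + a - 2)/(a^2 - 3*a - 4)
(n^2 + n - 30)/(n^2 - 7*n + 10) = (n + 6)/(n - 2)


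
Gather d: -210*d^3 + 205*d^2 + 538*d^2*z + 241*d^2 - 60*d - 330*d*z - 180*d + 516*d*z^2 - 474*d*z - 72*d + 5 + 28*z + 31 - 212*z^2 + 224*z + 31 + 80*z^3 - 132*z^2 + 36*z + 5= -210*d^3 + d^2*(538*z + 446) + d*(516*z^2 - 804*z - 312) + 80*z^3 - 344*z^2 + 288*z + 72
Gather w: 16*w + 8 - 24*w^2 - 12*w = -24*w^2 + 4*w + 8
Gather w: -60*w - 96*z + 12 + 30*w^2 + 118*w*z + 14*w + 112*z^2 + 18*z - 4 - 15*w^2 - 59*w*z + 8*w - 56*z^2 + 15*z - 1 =15*w^2 + w*(59*z - 38) + 56*z^2 - 63*z + 7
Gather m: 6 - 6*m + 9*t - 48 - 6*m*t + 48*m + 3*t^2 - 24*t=m*(42 - 6*t) + 3*t^2 - 15*t - 42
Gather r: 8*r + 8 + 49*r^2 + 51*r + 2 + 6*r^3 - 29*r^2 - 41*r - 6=6*r^3 + 20*r^2 + 18*r + 4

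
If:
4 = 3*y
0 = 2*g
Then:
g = 0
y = 4/3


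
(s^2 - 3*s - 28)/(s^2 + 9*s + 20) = (s - 7)/(s + 5)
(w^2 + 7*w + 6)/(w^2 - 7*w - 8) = (w + 6)/(w - 8)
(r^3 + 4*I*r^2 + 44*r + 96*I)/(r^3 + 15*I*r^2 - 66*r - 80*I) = (r - 6*I)/(r + 5*I)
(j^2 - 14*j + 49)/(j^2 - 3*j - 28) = (j - 7)/(j + 4)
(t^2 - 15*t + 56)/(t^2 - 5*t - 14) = (t - 8)/(t + 2)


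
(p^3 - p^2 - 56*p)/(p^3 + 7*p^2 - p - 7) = p*(p - 8)/(p^2 - 1)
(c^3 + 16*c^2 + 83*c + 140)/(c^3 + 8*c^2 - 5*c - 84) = (c + 5)/(c - 3)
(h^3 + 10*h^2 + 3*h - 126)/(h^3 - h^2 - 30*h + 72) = (h + 7)/(h - 4)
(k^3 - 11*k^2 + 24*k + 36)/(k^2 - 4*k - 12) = (k^2 - 5*k - 6)/(k + 2)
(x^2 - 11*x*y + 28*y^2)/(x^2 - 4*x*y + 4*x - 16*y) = (x - 7*y)/(x + 4)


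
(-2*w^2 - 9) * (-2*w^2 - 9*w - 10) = 4*w^4 + 18*w^3 + 38*w^2 + 81*w + 90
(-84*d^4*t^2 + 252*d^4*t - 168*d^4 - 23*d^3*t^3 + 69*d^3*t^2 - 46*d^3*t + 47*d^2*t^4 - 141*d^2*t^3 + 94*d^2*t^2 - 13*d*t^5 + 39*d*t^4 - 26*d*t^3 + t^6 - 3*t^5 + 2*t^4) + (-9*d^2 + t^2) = -84*d^4*t^2 + 252*d^4*t - 168*d^4 - 23*d^3*t^3 + 69*d^3*t^2 - 46*d^3*t + 47*d^2*t^4 - 141*d^2*t^3 + 94*d^2*t^2 - 9*d^2 - 13*d*t^5 + 39*d*t^4 - 26*d*t^3 + t^6 - 3*t^5 + 2*t^4 + t^2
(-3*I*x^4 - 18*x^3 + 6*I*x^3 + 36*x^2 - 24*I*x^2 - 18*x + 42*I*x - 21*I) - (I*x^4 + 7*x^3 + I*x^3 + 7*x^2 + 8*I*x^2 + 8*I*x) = -4*I*x^4 - 25*x^3 + 5*I*x^3 + 29*x^2 - 32*I*x^2 - 18*x + 34*I*x - 21*I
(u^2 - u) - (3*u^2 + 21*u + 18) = -2*u^2 - 22*u - 18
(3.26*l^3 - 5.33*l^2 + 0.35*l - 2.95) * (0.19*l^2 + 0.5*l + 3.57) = 0.6194*l^5 + 0.6173*l^4 + 9.0397*l^3 - 19.4136*l^2 - 0.2255*l - 10.5315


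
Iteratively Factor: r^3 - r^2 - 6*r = (r)*(r^2 - r - 6) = r*(r - 3)*(r + 2)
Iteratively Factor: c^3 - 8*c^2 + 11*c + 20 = (c + 1)*(c^2 - 9*c + 20) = (c - 5)*(c + 1)*(c - 4)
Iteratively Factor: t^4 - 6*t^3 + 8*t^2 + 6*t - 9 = (t - 3)*(t^3 - 3*t^2 - t + 3) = (t - 3)*(t + 1)*(t^2 - 4*t + 3) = (t - 3)*(t - 1)*(t + 1)*(t - 3)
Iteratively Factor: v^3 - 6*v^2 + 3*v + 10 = (v - 2)*(v^2 - 4*v - 5) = (v - 5)*(v - 2)*(v + 1)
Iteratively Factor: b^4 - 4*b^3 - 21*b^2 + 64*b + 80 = (b + 4)*(b^3 - 8*b^2 + 11*b + 20) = (b + 1)*(b + 4)*(b^2 - 9*b + 20) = (b - 5)*(b + 1)*(b + 4)*(b - 4)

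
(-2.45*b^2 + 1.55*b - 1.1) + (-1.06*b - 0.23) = -2.45*b^2 + 0.49*b - 1.33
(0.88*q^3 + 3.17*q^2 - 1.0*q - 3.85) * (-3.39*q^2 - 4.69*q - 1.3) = -2.9832*q^5 - 14.8735*q^4 - 12.6213*q^3 + 13.6205*q^2 + 19.3565*q + 5.005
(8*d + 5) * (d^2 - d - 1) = 8*d^3 - 3*d^2 - 13*d - 5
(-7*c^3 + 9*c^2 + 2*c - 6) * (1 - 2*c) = 14*c^4 - 25*c^3 + 5*c^2 + 14*c - 6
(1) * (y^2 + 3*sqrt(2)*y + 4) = y^2 + 3*sqrt(2)*y + 4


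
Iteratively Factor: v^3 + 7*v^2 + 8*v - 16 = (v + 4)*(v^2 + 3*v - 4) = (v - 1)*(v + 4)*(v + 4)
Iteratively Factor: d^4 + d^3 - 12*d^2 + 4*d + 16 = (d - 2)*(d^3 + 3*d^2 - 6*d - 8) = (d - 2)*(d + 4)*(d^2 - d - 2) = (d - 2)*(d + 1)*(d + 4)*(d - 2)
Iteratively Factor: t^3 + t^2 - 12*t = (t + 4)*(t^2 - 3*t) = (t - 3)*(t + 4)*(t)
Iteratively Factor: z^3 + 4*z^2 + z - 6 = (z + 3)*(z^2 + z - 2) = (z - 1)*(z + 3)*(z + 2)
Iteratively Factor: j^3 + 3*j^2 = (j)*(j^2 + 3*j) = j^2*(j + 3)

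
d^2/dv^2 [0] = 0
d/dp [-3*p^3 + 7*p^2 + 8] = p*(14 - 9*p)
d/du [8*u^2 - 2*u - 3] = 16*u - 2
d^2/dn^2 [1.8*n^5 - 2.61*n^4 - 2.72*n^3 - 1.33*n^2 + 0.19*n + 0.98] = 36.0*n^3 - 31.32*n^2 - 16.32*n - 2.66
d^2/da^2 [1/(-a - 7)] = -2/(a + 7)^3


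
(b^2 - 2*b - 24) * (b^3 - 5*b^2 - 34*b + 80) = b^5 - 7*b^4 - 48*b^3 + 268*b^2 + 656*b - 1920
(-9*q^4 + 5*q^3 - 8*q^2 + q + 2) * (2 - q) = 9*q^5 - 23*q^4 + 18*q^3 - 17*q^2 + 4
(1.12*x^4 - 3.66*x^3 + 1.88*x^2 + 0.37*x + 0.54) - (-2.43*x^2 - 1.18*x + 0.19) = 1.12*x^4 - 3.66*x^3 + 4.31*x^2 + 1.55*x + 0.35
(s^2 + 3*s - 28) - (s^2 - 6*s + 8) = 9*s - 36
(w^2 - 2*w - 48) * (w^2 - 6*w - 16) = w^4 - 8*w^3 - 52*w^2 + 320*w + 768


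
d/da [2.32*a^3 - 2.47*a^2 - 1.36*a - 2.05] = 6.96*a^2 - 4.94*a - 1.36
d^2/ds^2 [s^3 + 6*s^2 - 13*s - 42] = 6*s + 12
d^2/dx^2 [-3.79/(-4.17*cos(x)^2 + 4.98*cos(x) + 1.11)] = (263.615724*(1 - cos(x)^2)^2 - 236.116242*cos(x)^3 + 295.97247*cos(x)^2 + 451.282122*cos(x) - 486.688302)/(-4.17*cos(x)^2 + 4.98*cos(x) + 1.11)^3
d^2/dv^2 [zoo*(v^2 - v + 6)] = zoo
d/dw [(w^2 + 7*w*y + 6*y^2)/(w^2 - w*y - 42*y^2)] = -8*y/(w^2 - 14*w*y + 49*y^2)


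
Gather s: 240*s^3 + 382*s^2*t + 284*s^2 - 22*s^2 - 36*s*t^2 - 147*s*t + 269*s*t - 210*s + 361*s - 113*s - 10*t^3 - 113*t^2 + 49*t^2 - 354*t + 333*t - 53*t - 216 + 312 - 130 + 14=240*s^3 + s^2*(382*t + 262) + s*(-36*t^2 + 122*t + 38) - 10*t^3 - 64*t^2 - 74*t - 20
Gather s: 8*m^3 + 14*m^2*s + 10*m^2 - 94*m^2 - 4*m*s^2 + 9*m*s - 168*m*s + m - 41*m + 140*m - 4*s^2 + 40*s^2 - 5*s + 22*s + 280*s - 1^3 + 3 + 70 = 8*m^3 - 84*m^2 + 100*m + s^2*(36 - 4*m) + s*(14*m^2 - 159*m + 297) + 72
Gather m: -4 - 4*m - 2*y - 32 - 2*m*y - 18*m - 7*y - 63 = m*(-2*y - 22) - 9*y - 99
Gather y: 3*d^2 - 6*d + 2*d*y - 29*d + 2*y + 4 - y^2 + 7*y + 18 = 3*d^2 - 35*d - y^2 + y*(2*d + 9) + 22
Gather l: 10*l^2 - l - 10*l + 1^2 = 10*l^2 - 11*l + 1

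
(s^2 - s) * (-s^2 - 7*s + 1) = -s^4 - 6*s^3 + 8*s^2 - s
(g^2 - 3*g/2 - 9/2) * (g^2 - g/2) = g^4 - 2*g^3 - 15*g^2/4 + 9*g/4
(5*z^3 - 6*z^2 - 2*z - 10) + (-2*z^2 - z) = 5*z^3 - 8*z^2 - 3*z - 10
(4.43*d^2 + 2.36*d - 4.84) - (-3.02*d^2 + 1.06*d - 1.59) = 7.45*d^2 + 1.3*d - 3.25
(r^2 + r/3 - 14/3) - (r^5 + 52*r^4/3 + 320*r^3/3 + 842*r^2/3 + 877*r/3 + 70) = -r^5 - 52*r^4/3 - 320*r^3/3 - 839*r^2/3 - 292*r - 224/3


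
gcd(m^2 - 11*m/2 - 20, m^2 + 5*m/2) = m + 5/2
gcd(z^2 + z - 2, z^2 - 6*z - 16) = z + 2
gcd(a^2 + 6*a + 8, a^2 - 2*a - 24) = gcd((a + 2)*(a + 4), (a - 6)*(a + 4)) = a + 4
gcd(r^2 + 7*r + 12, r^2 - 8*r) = 1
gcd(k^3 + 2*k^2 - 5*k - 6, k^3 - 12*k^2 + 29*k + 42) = k + 1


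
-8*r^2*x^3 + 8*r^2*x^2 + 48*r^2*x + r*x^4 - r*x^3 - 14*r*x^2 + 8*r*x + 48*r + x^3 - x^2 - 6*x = (-8*r + x)*(x - 3)*(x + 2)*(r*x + 1)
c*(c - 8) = c^2 - 8*c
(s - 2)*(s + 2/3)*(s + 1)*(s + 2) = s^4 + 5*s^3/3 - 10*s^2/3 - 20*s/3 - 8/3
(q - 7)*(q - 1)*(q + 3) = q^3 - 5*q^2 - 17*q + 21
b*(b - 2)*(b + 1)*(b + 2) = b^4 + b^3 - 4*b^2 - 4*b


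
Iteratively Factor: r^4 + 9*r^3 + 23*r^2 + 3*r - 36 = (r + 3)*(r^3 + 6*r^2 + 5*r - 12) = (r - 1)*(r + 3)*(r^2 + 7*r + 12) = (r - 1)*(r + 3)^2*(r + 4)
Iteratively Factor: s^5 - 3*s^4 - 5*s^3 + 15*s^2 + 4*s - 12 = (s - 3)*(s^4 - 5*s^2 + 4) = (s - 3)*(s + 2)*(s^3 - 2*s^2 - s + 2) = (s - 3)*(s + 1)*(s + 2)*(s^2 - 3*s + 2) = (s - 3)*(s - 2)*(s + 1)*(s + 2)*(s - 1)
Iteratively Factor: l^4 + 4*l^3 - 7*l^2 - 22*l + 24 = (l - 1)*(l^3 + 5*l^2 - 2*l - 24) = (l - 1)*(l + 4)*(l^2 + l - 6) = (l - 2)*(l - 1)*(l + 4)*(l + 3)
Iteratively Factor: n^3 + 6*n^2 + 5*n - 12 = (n + 4)*(n^2 + 2*n - 3) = (n + 3)*(n + 4)*(n - 1)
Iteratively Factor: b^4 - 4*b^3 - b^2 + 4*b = (b)*(b^3 - 4*b^2 - b + 4) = b*(b - 4)*(b^2 - 1) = b*(b - 4)*(b - 1)*(b + 1)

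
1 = 1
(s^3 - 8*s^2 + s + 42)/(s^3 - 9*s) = (s^2 - 5*s - 14)/(s*(s + 3))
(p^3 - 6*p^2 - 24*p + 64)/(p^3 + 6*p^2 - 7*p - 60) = (p^2 - 10*p + 16)/(p^2 + 2*p - 15)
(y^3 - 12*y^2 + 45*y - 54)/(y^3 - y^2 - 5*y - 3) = (y^2 - 9*y + 18)/(y^2 + 2*y + 1)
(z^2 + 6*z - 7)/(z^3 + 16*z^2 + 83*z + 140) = (z - 1)/(z^2 + 9*z + 20)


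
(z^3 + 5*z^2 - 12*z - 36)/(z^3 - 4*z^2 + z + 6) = (z^2 + 8*z + 12)/(z^2 - z - 2)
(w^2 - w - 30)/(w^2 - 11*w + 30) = (w + 5)/(w - 5)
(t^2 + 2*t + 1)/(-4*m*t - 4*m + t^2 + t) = (t + 1)/(-4*m + t)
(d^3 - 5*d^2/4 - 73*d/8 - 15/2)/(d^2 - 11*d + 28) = (8*d^2 + 22*d + 15)/(8*(d - 7))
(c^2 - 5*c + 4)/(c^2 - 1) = (c - 4)/(c + 1)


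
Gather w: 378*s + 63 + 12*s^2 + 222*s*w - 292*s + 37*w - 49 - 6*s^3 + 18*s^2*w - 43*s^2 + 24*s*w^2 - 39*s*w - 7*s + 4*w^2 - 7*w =-6*s^3 - 31*s^2 + 79*s + w^2*(24*s + 4) + w*(18*s^2 + 183*s + 30) + 14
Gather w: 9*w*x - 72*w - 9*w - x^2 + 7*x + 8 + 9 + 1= w*(9*x - 81) - x^2 + 7*x + 18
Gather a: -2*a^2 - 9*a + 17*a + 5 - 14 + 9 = -2*a^2 + 8*a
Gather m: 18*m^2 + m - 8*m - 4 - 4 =18*m^2 - 7*m - 8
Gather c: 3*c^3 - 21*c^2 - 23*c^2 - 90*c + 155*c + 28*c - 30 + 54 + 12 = 3*c^3 - 44*c^2 + 93*c + 36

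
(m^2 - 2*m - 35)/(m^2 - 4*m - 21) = (m + 5)/(m + 3)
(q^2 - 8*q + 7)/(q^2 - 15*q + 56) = (q - 1)/(q - 8)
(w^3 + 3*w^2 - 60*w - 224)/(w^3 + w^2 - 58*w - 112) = (w + 4)/(w + 2)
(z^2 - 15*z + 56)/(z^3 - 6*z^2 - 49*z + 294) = (z - 8)/(z^2 + z - 42)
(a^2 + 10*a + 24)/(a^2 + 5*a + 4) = (a + 6)/(a + 1)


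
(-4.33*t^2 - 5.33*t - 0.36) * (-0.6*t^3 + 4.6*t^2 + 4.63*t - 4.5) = 2.598*t^5 - 16.72*t^4 - 44.3499*t^3 - 6.8489*t^2 + 22.3182*t + 1.62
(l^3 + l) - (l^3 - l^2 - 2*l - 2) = l^2 + 3*l + 2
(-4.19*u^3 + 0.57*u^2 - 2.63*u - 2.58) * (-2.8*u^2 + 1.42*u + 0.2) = 11.732*u^5 - 7.5458*u^4 + 7.3354*u^3 + 3.6034*u^2 - 4.1896*u - 0.516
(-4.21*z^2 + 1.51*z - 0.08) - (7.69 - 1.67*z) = -4.21*z^2 + 3.18*z - 7.77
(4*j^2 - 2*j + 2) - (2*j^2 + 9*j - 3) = 2*j^2 - 11*j + 5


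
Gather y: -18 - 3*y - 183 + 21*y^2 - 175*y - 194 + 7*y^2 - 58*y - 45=28*y^2 - 236*y - 440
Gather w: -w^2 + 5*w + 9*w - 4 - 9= -w^2 + 14*w - 13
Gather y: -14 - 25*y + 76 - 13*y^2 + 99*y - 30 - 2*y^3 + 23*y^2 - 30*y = -2*y^3 + 10*y^2 + 44*y + 32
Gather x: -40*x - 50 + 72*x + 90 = 32*x + 40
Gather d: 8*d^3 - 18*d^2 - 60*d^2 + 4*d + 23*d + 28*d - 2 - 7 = 8*d^3 - 78*d^2 + 55*d - 9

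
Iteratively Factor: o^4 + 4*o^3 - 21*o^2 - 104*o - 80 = (o + 4)*(o^3 - 21*o - 20) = (o + 4)^2*(o^2 - 4*o - 5) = (o + 1)*(o + 4)^2*(o - 5)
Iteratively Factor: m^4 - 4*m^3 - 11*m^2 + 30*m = (m)*(m^3 - 4*m^2 - 11*m + 30) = m*(m - 5)*(m^2 + m - 6) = m*(m - 5)*(m + 3)*(m - 2)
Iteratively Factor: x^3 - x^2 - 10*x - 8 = (x - 4)*(x^2 + 3*x + 2) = (x - 4)*(x + 1)*(x + 2)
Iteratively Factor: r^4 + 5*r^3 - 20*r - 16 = (r + 4)*(r^3 + r^2 - 4*r - 4) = (r - 2)*(r + 4)*(r^2 + 3*r + 2) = (r - 2)*(r + 1)*(r + 4)*(r + 2)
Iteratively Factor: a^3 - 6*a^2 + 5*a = (a - 5)*(a^2 - a) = (a - 5)*(a - 1)*(a)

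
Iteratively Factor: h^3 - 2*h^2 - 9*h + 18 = (h - 3)*(h^2 + h - 6) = (h - 3)*(h + 3)*(h - 2)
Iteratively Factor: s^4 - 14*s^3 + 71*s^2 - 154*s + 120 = (s - 4)*(s^3 - 10*s^2 + 31*s - 30) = (s - 4)*(s - 2)*(s^2 - 8*s + 15) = (s - 4)*(s - 3)*(s - 2)*(s - 5)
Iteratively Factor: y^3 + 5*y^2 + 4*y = (y + 1)*(y^2 + 4*y) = (y + 1)*(y + 4)*(y)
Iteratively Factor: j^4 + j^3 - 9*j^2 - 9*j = (j + 1)*(j^3 - 9*j) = (j - 3)*(j + 1)*(j^2 + 3*j) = (j - 3)*(j + 1)*(j + 3)*(j)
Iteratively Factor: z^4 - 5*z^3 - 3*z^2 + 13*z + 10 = (z + 1)*(z^3 - 6*z^2 + 3*z + 10) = (z + 1)^2*(z^2 - 7*z + 10) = (z - 2)*(z + 1)^2*(z - 5)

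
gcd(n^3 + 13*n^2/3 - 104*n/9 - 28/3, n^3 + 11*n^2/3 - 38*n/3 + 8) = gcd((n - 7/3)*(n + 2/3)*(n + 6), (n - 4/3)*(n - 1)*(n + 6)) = n + 6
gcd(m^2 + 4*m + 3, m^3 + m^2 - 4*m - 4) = m + 1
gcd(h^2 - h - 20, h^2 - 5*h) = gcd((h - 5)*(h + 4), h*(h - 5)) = h - 5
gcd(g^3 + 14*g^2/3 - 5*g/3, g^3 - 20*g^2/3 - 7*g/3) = g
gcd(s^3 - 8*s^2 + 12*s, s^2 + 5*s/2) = s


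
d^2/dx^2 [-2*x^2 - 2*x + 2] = -4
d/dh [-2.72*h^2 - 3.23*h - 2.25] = -5.44*h - 3.23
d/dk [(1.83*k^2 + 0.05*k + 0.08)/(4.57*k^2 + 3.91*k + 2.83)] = (6.9268*k^2 + 9.6266*k - 0.1713)/(20.8849*k^4 + 35.7374*k^3 + 41.1543*k^2 + 22.1306*k + 8.0089)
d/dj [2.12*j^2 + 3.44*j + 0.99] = 4.24*j + 3.44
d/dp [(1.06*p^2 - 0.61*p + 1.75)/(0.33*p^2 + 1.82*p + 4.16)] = (2.1305*p^2 + 7.6642*p - 5.7226)/(0.1089*p^4 + 1.2012*p^3 + 6.058*p^2 + 15.1424*p + 17.3056)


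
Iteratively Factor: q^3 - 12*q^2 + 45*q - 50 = (q - 5)*(q^2 - 7*q + 10) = (q - 5)*(q - 2)*(q - 5)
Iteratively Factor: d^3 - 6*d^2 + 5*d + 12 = (d - 3)*(d^2 - 3*d - 4) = (d - 4)*(d - 3)*(d + 1)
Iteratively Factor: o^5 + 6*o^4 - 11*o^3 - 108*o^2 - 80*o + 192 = (o - 4)*(o^4 + 10*o^3 + 29*o^2 + 8*o - 48) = (o - 4)*(o + 3)*(o^3 + 7*o^2 + 8*o - 16) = (o - 4)*(o + 3)*(o + 4)*(o^2 + 3*o - 4) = (o - 4)*(o - 1)*(o + 3)*(o + 4)*(o + 4)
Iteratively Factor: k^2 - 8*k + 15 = (k - 5)*(k - 3)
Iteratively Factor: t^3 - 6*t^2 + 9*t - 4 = (t - 4)*(t^2 - 2*t + 1) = (t - 4)*(t - 1)*(t - 1)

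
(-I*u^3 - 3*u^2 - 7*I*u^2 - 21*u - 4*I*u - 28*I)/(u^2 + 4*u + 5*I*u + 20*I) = -(I*u^3 + u^2*(3 + 7*I) + u*(21 + 4*I) + 28*I)/(u^2 + u*(4 + 5*I) + 20*I)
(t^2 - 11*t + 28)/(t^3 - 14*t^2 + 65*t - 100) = (t - 7)/(t^2 - 10*t + 25)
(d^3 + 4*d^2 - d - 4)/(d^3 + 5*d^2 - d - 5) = (d + 4)/(d + 5)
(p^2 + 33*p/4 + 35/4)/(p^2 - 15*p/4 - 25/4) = (p + 7)/(p - 5)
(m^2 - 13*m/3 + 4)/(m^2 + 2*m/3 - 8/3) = (m - 3)/(m + 2)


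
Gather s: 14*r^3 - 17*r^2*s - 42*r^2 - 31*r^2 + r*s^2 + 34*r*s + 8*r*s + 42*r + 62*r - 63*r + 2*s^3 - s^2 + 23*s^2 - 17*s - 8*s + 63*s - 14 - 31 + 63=14*r^3 - 73*r^2 + 41*r + 2*s^3 + s^2*(r + 22) + s*(-17*r^2 + 42*r + 38) + 18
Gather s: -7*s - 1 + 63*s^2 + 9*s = 63*s^2 + 2*s - 1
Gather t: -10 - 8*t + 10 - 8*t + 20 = 20 - 16*t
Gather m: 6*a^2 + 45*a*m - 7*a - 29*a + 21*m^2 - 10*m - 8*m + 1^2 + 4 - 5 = 6*a^2 - 36*a + 21*m^2 + m*(45*a - 18)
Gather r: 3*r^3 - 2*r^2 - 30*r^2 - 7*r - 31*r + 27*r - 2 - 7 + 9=3*r^3 - 32*r^2 - 11*r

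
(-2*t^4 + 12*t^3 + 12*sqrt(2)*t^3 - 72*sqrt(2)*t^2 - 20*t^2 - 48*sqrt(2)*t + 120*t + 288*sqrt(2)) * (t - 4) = -2*t^5 + 12*sqrt(2)*t^4 + 20*t^4 - 120*sqrt(2)*t^3 - 68*t^3 + 200*t^2 + 240*sqrt(2)*t^2 - 480*t + 480*sqrt(2)*t - 1152*sqrt(2)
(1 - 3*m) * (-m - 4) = 3*m^2 + 11*m - 4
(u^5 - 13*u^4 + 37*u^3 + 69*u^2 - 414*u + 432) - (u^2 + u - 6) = u^5 - 13*u^4 + 37*u^3 + 68*u^2 - 415*u + 438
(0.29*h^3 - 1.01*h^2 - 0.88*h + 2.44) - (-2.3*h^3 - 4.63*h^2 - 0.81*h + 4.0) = 2.59*h^3 + 3.62*h^2 - 0.07*h - 1.56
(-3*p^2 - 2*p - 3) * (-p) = 3*p^3 + 2*p^2 + 3*p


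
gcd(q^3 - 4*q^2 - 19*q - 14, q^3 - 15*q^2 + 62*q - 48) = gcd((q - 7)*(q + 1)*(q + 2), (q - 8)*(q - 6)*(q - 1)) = 1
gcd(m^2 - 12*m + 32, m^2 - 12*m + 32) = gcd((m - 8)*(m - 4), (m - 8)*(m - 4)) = m^2 - 12*m + 32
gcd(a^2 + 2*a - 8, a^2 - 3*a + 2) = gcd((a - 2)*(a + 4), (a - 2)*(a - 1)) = a - 2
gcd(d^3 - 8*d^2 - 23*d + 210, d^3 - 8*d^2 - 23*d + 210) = d^3 - 8*d^2 - 23*d + 210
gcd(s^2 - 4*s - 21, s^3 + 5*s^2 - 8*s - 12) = 1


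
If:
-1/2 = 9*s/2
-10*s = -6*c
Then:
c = -5/27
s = -1/9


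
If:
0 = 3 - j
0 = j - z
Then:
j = 3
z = 3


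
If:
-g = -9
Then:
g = 9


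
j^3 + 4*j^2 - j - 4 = (j - 1)*(j + 1)*(j + 4)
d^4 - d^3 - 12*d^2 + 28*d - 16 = (d - 2)^2*(d - 1)*(d + 4)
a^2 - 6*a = a*(a - 6)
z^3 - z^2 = z^2*(z - 1)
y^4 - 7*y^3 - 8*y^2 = y^2*(y - 8)*(y + 1)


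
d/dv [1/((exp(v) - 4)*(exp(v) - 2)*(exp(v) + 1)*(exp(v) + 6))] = (-4*exp(3*v) - 3*exp(2*v) + 56*exp(v) - 20)*exp(v)/(exp(8*v) + 2*exp(7*v) - 55*exp(6*v) - 16*exp(5*v) + 920*exp(4*v) - 1024*exp(3*v) - 2288*exp(2*v) + 1920*exp(v) + 2304)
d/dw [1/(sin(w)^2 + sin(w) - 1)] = -(2*sin(w) + 1)*cos(w)/(sin(w) - cos(w)^2)^2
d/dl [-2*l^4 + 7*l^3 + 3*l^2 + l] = -8*l^3 + 21*l^2 + 6*l + 1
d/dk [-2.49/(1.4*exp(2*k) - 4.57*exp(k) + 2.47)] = (6.972*exp(k) - 11.3793)*exp(k)/(1.4*exp(2*k) - 4.57*exp(k) + 2.47)^2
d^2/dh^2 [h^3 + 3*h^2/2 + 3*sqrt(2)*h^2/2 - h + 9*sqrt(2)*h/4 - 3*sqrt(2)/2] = 6*h + 3 + 3*sqrt(2)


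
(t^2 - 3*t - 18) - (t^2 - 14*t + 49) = 11*t - 67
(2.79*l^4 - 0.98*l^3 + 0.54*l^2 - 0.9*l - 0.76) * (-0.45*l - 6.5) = -1.2555*l^5 - 17.694*l^4 + 6.127*l^3 - 3.105*l^2 + 6.192*l + 4.94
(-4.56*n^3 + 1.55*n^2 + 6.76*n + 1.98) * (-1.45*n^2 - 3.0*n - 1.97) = 6.612*n^5 + 11.4325*n^4 - 5.4688*n^3 - 26.2045*n^2 - 19.2572*n - 3.9006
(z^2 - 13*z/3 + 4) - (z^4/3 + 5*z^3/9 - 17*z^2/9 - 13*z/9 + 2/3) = -z^4/3 - 5*z^3/9 + 26*z^2/9 - 26*z/9 + 10/3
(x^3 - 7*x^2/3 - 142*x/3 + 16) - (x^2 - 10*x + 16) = x^3 - 10*x^2/3 - 112*x/3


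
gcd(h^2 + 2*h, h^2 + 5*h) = h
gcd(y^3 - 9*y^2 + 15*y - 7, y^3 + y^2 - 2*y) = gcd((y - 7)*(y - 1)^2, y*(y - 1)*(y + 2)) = y - 1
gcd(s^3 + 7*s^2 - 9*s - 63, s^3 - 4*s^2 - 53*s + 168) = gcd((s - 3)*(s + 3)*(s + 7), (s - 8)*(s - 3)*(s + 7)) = s^2 + 4*s - 21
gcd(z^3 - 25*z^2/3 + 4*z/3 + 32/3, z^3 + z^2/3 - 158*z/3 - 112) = z - 8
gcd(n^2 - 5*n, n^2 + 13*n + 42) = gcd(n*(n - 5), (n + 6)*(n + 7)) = 1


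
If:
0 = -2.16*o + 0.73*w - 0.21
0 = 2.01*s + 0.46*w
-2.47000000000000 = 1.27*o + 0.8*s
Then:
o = -3.32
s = 2.18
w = -9.53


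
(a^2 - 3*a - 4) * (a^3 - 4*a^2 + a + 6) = a^5 - 7*a^4 + 9*a^3 + 19*a^2 - 22*a - 24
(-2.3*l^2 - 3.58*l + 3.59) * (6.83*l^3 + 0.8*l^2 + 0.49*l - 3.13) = -15.709*l^5 - 26.2914*l^4 + 20.5287*l^3 + 8.3168*l^2 + 12.9645*l - 11.2367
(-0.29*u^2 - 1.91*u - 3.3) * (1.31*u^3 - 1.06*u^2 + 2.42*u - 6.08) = -0.3799*u^5 - 2.1947*u^4 - 3.0002*u^3 + 0.639*u^2 + 3.6268*u + 20.064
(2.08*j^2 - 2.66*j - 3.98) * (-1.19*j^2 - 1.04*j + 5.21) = -2.4752*j^4 + 1.0022*j^3 + 18.3394*j^2 - 9.7194*j - 20.7358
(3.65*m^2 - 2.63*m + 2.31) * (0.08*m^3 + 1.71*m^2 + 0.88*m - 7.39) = 0.292*m^5 + 6.0311*m^4 - 1.1005*m^3 - 25.3378*m^2 + 21.4685*m - 17.0709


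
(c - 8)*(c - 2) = c^2 - 10*c + 16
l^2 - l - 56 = (l - 8)*(l + 7)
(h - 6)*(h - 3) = h^2 - 9*h + 18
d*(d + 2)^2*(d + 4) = d^4 + 8*d^3 + 20*d^2 + 16*d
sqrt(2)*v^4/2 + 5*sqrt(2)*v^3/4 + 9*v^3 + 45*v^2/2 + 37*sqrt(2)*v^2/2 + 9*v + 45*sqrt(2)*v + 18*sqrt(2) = (v + 1/2)*(v + 3*sqrt(2))*(v + 6*sqrt(2))*(sqrt(2)*v/2 + sqrt(2))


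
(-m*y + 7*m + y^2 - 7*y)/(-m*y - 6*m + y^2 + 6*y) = (y - 7)/(y + 6)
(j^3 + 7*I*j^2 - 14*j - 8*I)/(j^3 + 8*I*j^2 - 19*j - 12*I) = (j + 2*I)/(j + 3*I)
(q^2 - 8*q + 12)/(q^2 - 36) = (q - 2)/(q + 6)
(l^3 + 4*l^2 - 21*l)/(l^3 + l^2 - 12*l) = (l + 7)/(l + 4)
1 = 1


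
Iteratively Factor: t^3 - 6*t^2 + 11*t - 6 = (t - 3)*(t^2 - 3*t + 2) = (t - 3)*(t - 1)*(t - 2)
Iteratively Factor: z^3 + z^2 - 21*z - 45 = (z + 3)*(z^2 - 2*z - 15) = (z - 5)*(z + 3)*(z + 3)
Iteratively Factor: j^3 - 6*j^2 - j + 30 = (j - 3)*(j^2 - 3*j - 10) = (j - 3)*(j + 2)*(j - 5)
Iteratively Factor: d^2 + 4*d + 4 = (d + 2)*(d + 2)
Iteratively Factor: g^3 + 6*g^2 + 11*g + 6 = (g + 3)*(g^2 + 3*g + 2) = (g + 1)*(g + 3)*(g + 2)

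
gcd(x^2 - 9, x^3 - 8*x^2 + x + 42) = x - 3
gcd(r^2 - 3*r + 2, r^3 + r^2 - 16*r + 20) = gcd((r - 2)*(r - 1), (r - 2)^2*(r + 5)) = r - 2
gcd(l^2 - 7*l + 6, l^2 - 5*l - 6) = l - 6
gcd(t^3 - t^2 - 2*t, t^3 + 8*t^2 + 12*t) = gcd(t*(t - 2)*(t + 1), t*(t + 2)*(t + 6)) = t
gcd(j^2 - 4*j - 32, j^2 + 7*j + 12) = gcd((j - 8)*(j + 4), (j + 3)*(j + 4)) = j + 4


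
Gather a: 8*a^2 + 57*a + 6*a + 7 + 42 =8*a^2 + 63*a + 49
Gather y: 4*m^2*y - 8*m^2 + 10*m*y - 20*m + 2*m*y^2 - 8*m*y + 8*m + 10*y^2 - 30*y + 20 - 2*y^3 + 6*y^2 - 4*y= -8*m^2 - 12*m - 2*y^3 + y^2*(2*m + 16) + y*(4*m^2 + 2*m - 34) + 20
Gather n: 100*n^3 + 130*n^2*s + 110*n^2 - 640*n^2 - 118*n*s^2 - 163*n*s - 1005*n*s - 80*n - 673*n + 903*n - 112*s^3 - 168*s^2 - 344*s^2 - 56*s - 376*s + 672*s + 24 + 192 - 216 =100*n^3 + n^2*(130*s - 530) + n*(-118*s^2 - 1168*s + 150) - 112*s^3 - 512*s^2 + 240*s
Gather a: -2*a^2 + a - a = -2*a^2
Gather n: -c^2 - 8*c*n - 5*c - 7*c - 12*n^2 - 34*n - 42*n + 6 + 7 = -c^2 - 12*c - 12*n^2 + n*(-8*c - 76) + 13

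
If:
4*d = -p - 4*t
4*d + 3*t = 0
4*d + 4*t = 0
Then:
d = 0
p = 0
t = 0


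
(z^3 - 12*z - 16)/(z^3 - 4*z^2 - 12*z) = (z^2 - 2*z - 8)/(z*(z - 6))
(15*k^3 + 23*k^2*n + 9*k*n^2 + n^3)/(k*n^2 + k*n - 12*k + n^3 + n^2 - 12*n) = (15*k^2 + 8*k*n + n^2)/(n^2 + n - 12)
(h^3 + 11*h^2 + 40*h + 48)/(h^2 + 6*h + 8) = (h^2 + 7*h + 12)/(h + 2)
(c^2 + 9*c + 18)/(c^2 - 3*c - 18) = (c + 6)/(c - 6)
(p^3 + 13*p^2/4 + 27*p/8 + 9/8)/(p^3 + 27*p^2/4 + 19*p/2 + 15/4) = (p + 3/2)/(p + 5)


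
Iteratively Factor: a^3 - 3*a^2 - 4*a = (a + 1)*(a^2 - 4*a) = a*(a + 1)*(a - 4)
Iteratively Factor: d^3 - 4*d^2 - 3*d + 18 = (d - 3)*(d^2 - d - 6) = (d - 3)*(d + 2)*(d - 3)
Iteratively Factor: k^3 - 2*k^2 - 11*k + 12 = (k - 4)*(k^2 + 2*k - 3) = (k - 4)*(k + 3)*(k - 1)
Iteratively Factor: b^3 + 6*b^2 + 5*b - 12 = (b - 1)*(b^2 + 7*b + 12) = (b - 1)*(b + 4)*(b + 3)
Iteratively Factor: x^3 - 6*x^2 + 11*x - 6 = (x - 3)*(x^2 - 3*x + 2) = (x - 3)*(x - 1)*(x - 2)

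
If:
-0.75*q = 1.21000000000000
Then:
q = -1.61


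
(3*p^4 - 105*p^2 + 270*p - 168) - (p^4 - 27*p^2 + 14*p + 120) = 2*p^4 - 78*p^2 + 256*p - 288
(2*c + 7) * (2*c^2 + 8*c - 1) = 4*c^3 + 30*c^2 + 54*c - 7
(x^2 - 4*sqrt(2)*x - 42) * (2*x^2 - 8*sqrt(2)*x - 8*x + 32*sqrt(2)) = 2*x^4 - 16*sqrt(2)*x^3 - 8*x^3 - 20*x^2 + 64*sqrt(2)*x^2 + 80*x + 336*sqrt(2)*x - 1344*sqrt(2)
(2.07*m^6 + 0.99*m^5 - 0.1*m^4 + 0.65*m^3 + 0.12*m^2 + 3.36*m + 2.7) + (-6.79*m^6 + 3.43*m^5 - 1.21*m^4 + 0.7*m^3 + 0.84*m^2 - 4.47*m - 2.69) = -4.72*m^6 + 4.42*m^5 - 1.31*m^4 + 1.35*m^3 + 0.96*m^2 - 1.11*m + 0.0100000000000002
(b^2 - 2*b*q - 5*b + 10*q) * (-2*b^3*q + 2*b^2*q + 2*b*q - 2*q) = -2*b^5*q + 4*b^4*q^2 + 12*b^4*q - 24*b^3*q^2 - 8*b^3*q + 16*b^2*q^2 - 12*b^2*q + 24*b*q^2 + 10*b*q - 20*q^2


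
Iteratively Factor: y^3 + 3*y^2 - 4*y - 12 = (y + 2)*(y^2 + y - 6) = (y + 2)*(y + 3)*(y - 2)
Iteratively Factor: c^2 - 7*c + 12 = (c - 3)*(c - 4)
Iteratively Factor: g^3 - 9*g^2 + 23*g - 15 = (g - 1)*(g^2 - 8*g + 15) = (g - 3)*(g - 1)*(g - 5)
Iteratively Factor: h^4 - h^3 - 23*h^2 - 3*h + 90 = (h - 5)*(h^3 + 4*h^2 - 3*h - 18) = (h - 5)*(h - 2)*(h^2 + 6*h + 9) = (h - 5)*(h - 2)*(h + 3)*(h + 3)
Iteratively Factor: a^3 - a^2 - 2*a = (a)*(a^2 - a - 2) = a*(a + 1)*(a - 2)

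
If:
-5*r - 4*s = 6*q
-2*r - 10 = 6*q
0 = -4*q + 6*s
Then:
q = -75/19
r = 130/19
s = -50/19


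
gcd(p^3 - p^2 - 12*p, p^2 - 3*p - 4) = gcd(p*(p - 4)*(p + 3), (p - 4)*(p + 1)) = p - 4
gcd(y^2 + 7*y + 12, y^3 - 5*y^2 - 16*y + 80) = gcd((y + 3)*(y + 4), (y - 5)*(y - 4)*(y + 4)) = y + 4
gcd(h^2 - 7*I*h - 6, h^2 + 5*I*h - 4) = 1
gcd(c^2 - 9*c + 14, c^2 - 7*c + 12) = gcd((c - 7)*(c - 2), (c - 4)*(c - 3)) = 1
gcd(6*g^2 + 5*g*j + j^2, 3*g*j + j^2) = 3*g + j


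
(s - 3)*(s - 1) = s^2 - 4*s + 3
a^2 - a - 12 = (a - 4)*(a + 3)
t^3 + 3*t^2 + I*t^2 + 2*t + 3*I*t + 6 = (t + 3)*(t - I)*(t + 2*I)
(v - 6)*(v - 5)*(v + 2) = v^3 - 9*v^2 + 8*v + 60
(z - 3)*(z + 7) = z^2 + 4*z - 21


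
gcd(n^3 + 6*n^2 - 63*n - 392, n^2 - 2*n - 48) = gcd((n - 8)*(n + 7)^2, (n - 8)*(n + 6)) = n - 8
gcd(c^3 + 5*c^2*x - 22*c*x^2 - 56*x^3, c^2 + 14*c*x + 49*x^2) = c + 7*x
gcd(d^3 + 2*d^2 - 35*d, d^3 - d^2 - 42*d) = d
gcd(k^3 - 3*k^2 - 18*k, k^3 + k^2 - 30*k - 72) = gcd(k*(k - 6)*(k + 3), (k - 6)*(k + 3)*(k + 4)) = k^2 - 3*k - 18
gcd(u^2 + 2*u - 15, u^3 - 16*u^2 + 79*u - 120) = u - 3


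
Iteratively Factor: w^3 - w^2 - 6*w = (w - 3)*(w^2 + 2*w) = w*(w - 3)*(w + 2)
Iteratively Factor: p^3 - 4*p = (p)*(p^2 - 4) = p*(p + 2)*(p - 2)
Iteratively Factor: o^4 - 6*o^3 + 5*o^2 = (o)*(o^3 - 6*o^2 + 5*o) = o*(o - 1)*(o^2 - 5*o) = o^2*(o - 1)*(o - 5)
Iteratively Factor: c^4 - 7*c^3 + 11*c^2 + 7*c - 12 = (c + 1)*(c^3 - 8*c^2 + 19*c - 12) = (c - 3)*(c + 1)*(c^2 - 5*c + 4) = (c - 3)*(c - 1)*(c + 1)*(c - 4)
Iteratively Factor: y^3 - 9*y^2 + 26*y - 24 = (y - 2)*(y^2 - 7*y + 12) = (y - 3)*(y - 2)*(y - 4)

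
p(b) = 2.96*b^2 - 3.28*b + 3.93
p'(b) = 5.92*b - 3.28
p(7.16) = 132.19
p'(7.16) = 39.11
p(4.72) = 54.39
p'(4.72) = 24.66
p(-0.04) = 4.07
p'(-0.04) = -3.52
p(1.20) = 4.26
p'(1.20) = 3.82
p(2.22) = 11.24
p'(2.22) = 9.86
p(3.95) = 37.16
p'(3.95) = 20.10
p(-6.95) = 169.70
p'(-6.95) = -44.42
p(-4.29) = 72.48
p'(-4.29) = -28.68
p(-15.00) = 719.13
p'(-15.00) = -92.08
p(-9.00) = 273.21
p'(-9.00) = -56.56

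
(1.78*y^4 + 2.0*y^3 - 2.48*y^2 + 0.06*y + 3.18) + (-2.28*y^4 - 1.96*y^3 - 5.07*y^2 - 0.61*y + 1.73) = -0.5*y^4 + 0.04*y^3 - 7.55*y^2 - 0.55*y + 4.91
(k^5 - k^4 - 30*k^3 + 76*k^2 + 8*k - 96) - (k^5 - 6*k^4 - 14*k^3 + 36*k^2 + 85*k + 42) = 5*k^4 - 16*k^3 + 40*k^2 - 77*k - 138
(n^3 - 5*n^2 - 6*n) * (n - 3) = n^4 - 8*n^3 + 9*n^2 + 18*n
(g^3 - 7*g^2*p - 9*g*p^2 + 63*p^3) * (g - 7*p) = g^4 - 14*g^3*p + 40*g^2*p^2 + 126*g*p^3 - 441*p^4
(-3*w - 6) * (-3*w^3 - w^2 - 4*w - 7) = 9*w^4 + 21*w^3 + 18*w^2 + 45*w + 42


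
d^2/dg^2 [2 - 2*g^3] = -12*g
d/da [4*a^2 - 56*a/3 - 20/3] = 8*a - 56/3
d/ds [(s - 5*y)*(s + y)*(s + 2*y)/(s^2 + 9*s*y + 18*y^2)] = (s^4 + 18*s^3*y + 49*s^2*y^2 - 52*s*y^3 - 144*y^4)/(s^4 + 18*s^3*y + 117*s^2*y^2 + 324*s*y^3 + 324*y^4)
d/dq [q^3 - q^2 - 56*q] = 3*q^2 - 2*q - 56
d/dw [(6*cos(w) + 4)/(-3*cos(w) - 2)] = 0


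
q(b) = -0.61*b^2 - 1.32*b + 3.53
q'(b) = -1.22*b - 1.32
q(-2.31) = 3.32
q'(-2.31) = 1.50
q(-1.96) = 3.77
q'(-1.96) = 1.07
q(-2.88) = 2.27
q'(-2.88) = 2.19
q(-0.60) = 4.10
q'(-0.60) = -0.59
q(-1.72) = 4.00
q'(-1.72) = 0.78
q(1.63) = -0.24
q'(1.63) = -3.31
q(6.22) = -28.28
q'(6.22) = -8.91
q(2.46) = -3.41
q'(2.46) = -4.32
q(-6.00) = -10.51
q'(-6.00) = 6.00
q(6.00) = -26.35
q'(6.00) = -8.64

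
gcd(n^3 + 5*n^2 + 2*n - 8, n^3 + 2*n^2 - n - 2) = n^2 + n - 2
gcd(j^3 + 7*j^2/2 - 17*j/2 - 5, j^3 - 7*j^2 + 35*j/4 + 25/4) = j + 1/2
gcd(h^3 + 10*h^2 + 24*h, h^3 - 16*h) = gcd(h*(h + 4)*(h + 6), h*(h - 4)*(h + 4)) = h^2 + 4*h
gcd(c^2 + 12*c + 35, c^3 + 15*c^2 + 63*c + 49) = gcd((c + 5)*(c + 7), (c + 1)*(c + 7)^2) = c + 7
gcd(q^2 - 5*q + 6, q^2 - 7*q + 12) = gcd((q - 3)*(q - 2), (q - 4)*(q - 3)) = q - 3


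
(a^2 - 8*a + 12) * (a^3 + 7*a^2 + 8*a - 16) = a^5 - a^4 - 36*a^3 + 4*a^2 + 224*a - 192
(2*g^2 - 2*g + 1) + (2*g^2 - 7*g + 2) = 4*g^2 - 9*g + 3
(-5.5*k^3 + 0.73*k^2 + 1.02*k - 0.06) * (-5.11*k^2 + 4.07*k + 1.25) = 28.105*k^5 - 26.1153*k^4 - 9.1161*k^3 + 5.3705*k^2 + 1.0308*k - 0.075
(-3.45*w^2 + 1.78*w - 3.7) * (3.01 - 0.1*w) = 0.345*w^3 - 10.5625*w^2 + 5.7278*w - 11.137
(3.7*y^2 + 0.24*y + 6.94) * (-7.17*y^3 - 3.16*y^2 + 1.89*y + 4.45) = -26.529*y^5 - 13.4128*y^4 - 43.5252*y^3 - 5.0118*y^2 + 14.1846*y + 30.883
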